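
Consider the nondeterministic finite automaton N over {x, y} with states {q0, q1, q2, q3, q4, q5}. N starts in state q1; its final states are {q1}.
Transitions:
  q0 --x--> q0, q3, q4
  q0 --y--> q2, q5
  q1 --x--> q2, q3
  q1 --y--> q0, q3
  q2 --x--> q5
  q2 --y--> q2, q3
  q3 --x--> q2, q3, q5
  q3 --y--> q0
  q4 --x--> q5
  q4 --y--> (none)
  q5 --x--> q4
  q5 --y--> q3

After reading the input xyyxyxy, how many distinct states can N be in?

4

Start: {q1}
read x: {q2, q3}
read y: {q0, q2, q3}
read y: {q0, q2, q3, q5}
read x: {q0, q2, q3, q4, q5}
read y: {q0, q2, q3, q5}
read x: {q0, q2, q3, q4, q5}
read y: {q0, q2, q3, q5}
Final reachable set {q0, q2, q3, q5} has 4 states.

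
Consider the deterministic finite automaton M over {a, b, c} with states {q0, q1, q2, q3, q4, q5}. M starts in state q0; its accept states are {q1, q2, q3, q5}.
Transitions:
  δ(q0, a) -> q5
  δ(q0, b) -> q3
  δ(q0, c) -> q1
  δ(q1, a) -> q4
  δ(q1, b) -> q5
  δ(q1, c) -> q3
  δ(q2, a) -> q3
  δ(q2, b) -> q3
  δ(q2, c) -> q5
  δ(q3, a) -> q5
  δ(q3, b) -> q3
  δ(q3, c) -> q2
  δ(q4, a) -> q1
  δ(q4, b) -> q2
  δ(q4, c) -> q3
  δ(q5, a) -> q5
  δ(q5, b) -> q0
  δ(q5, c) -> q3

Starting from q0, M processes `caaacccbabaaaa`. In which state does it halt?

q0 --c--> q1
q1 --a--> q4
q4 --a--> q1
q1 --a--> q4
q4 --c--> q3
q3 --c--> q2
q2 --c--> q5
q5 --b--> q0
q0 --a--> q5
q5 --b--> q0
q0 --a--> q5
q5 --a--> q5
q5 --a--> q5
q5 --a--> q5

q5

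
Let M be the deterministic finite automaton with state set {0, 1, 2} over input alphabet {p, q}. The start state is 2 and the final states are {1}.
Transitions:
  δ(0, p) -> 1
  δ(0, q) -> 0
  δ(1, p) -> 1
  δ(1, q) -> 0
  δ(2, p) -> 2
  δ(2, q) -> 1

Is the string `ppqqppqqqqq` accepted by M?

rejected

2 --p--> 2
2 --p--> 2
2 --q--> 1
1 --q--> 0
0 --p--> 1
1 --p--> 1
1 --q--> 0
0 --q--> 0
0 --q--> 0
0 --q--> 0
0 --q--> 0
End in state 0, which is not an accepting state.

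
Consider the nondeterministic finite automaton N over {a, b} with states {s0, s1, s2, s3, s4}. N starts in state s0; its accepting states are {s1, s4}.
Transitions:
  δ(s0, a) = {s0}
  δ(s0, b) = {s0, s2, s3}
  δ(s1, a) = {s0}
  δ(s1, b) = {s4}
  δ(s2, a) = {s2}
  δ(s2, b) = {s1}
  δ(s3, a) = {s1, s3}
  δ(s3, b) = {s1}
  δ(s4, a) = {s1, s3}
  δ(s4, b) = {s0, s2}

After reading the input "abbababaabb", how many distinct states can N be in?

5

Start: {s0}
read a: {s0}
read b: {s0, s2, s3}
read b: {s0, s1, s2, s3}
read a: {s0, s1, s2, s3}
read b: {s0, s1, s2, s3, s4}
read a: {s0, s1, s2, s3}
read b: {s0, s1, s2, s3, s4}
read a: {s0, s1, s2, s3}
read a: {s0, s1, s2, s3}
read b: {s0, s1, s2, s3, s4}
read b: {s0, s1, s2, s3, s4}
Final reachable set {s0, s1, s2, s3, s4} has 5 states.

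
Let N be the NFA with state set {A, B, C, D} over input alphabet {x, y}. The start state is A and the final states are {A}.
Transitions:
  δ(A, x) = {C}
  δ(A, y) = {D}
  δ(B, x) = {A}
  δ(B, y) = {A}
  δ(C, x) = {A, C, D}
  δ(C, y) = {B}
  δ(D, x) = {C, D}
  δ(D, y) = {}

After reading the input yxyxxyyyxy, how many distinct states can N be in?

1

Start: {A}
read y: {D}
read x: {C, D}
read y: {B}
read x: {A}
read x: {C}
read y: {B}
read y: {A}
read y: {D}
read x: {C, D}
read y: {B}
Final reachable set {B} has 1 state.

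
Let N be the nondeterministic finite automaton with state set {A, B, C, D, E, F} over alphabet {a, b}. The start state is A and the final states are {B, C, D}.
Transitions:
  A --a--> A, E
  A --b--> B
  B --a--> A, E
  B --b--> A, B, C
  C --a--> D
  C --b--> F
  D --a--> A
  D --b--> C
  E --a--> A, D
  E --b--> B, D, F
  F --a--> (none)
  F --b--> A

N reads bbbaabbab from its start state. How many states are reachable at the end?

Start: {A}
read b: {B}
read b: {A, B, C}
read b: {A, B, C, F}
read a: {A, D, E}
read a: {A, D, E}
read b: {B, C, D, F}
read b: {A, B, C, F}
read a: {A, D, E}
read b: {B, C, D, F}
Final reachable set {B, C, D, F} has 4 states.

4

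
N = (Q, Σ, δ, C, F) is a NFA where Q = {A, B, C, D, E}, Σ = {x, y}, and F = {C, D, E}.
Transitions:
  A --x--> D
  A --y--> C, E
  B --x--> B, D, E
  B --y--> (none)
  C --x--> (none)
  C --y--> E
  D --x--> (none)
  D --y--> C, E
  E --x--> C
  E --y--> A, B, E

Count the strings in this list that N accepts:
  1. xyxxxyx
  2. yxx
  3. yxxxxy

xyxxxyx: rejected
yxx: rejected
yxxxxy: rejected

0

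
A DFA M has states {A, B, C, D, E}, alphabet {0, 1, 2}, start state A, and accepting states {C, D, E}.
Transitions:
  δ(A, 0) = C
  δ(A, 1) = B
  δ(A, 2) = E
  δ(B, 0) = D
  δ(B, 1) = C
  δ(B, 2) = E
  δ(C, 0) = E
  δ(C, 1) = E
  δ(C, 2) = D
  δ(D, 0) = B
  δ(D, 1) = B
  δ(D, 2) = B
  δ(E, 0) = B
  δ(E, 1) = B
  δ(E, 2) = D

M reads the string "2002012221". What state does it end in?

C

A --2--> E
E --0--> B
B --0--> D
D --2--> B
B --0--> D
D --1--> B
B --2--> E
E --2--> D
D --2--> B
B --1--> C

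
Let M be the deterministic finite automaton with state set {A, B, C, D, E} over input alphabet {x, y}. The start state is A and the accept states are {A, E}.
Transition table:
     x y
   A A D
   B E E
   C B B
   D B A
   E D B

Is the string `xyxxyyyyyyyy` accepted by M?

accepted

A --x--> A
A --y--> D
D --x--> B
B --x--> E
E --y--> B
B --y--> E
E --y--> B
B --y--> E
E --y--> B
B --y--> E
E --y--> B
B --y--> E
End in state E, which is an accepting state.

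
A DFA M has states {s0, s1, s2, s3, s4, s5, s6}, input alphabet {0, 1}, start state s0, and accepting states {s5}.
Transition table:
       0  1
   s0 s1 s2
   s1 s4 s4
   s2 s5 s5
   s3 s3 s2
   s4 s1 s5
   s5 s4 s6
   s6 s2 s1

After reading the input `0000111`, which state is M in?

s0 --0--> s1
s1 --0--> s4
s4 --0--> s1
s1 --0--> s4
s4 --1--> s5
s5 --1--> s6
s6 --1--> s1

s1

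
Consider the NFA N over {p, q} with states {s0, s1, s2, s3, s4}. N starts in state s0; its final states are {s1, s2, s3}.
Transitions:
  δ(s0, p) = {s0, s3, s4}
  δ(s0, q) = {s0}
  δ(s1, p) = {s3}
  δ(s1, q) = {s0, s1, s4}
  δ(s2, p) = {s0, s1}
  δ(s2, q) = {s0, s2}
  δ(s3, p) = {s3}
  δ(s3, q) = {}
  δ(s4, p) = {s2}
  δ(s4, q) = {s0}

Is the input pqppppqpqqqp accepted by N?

Start: {s0}
read p: {s0, s3, s4}
read q: {s0}
read p: {s0, s3, s4}
read p: {s0, s2, s3, s4}
read p: {s0, s1, s2, s3, s4}
read p: {s0, s1, s2, s3, s4}
read q: {s0, s1, s2, s4}
read p: {s0, s1, s2, s3, s4}
read q: {s0, s1, s2, s4}
read q: {s0, s1, s2, s4}
read q: {s0, s1, s2, s4}
read p: {s0, s1, s2, s3, s4}
Reachable ∩ accepting = {s1, s2, s3} — nonempty.

accepted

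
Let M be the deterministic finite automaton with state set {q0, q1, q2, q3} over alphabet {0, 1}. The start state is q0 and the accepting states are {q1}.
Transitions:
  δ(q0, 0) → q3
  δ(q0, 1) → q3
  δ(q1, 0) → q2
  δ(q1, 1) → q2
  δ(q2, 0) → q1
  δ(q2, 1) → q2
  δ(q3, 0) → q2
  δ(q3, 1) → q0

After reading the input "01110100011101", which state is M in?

q2

q0 --0--> q3
q3 --1--> q0
q0 --1--> q3
q3 --1--> q0
q0 --0--> q3
q3 --1--> q0
q0 --0--> q3
q3 --0--> q2
q2 --0--> q1
q1 --1--> q2
q2 --1--> q2
q2 --1--> q2
q2 --0--> q1
q1 --1--> q2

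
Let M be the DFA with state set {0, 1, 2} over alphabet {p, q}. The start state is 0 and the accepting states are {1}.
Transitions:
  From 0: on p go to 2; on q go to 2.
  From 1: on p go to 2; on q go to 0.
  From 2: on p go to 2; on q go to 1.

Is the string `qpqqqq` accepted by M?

0 --q--> 2
2 --p--> 2
2 --q--> 1
1 --q--> 0
0 --q--> 2
2 --q--> 1
End in state 1, which is an accepting state.

accepted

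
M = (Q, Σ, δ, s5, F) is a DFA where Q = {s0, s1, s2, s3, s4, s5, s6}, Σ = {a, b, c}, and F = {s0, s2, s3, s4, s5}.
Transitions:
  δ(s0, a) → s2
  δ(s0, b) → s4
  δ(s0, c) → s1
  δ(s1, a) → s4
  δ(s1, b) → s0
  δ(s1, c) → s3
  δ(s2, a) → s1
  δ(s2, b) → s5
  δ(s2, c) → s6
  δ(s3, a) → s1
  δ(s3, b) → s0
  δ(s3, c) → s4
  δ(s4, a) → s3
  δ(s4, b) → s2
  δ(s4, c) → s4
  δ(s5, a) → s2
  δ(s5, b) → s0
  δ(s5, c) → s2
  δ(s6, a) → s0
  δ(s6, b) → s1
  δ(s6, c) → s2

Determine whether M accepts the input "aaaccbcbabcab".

s5 --a--> s2
s2 --a--> s1
s1 --a--> s4
s4 --c--> s4
s4 --c--> s4
s4 --b--> s2
s2 --c--> s6
s6 --b--> s1
s1 --a--> s4
s4 --b--> s2
s2 --c--> s6
s6 --a--> s0
s0 --b--> s4
End in state s4, which is an accepting state.

accepted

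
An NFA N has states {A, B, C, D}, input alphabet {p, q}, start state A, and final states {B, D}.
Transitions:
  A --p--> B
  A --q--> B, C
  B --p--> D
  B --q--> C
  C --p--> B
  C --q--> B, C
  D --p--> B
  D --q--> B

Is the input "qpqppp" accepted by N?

Start: {A}
read q: {B, C}
read p: {B, D}
read q: {B, C}
read p: {B, D}
read p: {B, D}
read p: {B, D}
Reachable ∩ accepting = {B, D} — nonempty.

accepted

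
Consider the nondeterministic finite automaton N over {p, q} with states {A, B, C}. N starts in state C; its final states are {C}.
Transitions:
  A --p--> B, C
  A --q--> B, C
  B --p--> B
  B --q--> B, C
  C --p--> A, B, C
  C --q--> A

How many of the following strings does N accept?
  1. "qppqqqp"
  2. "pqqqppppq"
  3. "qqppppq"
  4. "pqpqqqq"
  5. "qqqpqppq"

5

"qppqqqp": accepted
"pqqqppppq": accepted
"qqppppq": accepted
"pqpqqqq": accepted
"qqqpqppq": accepted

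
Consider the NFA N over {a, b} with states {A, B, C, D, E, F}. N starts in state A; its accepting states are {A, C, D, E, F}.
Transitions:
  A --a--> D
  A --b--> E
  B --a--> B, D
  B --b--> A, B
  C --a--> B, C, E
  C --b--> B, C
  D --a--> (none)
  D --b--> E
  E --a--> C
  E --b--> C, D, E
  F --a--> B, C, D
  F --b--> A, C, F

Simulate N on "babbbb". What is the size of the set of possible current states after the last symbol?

5

Start: {A}
read b: {E}
read a: {C}
read b: {B, C}
read b: {A, B, C}
read b: {A, B, C, E}
read b: {A, B, C, D, E}
Final reachable set {A, B, C, D, E} has 5 states.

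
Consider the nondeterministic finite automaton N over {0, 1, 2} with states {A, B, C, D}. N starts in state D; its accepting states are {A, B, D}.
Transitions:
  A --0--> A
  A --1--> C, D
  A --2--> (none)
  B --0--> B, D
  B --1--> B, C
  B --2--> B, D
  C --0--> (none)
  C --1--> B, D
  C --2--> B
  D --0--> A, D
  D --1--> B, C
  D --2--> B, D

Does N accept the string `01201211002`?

accepted

Start: {D}
read 0: {A, D}
read 1: {B, C, D}
read 2: {B, D}
read 0: {A, B, D}
read 1: {B, C, D}
read 2: {B, D}
read 1: {B, C}
read 1: {B, C, D}
read 0: {A, B, D}
read 0: {A, B, D}
read 2: {B, D}
Reachable ∩ accepting = {B, D} — nonempty.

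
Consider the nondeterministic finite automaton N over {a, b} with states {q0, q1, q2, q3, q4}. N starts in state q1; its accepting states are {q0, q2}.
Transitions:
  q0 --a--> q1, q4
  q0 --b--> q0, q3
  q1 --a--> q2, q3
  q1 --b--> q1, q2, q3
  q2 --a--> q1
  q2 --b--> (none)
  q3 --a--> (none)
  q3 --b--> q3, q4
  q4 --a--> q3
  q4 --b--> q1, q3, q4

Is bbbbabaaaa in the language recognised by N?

Start: {q1}
read b: {q1, q2, q3}
read b: {q1, q2, q3, q4}
read b: {q1, q2, q3, q4}
read b: {q1, q2, q3, q4}
read a: {q1, q2, q3}
read b: {q1, q2, q3, q4}
read a: {q1, q2, q3}
read a: {q1, q2, q3}
read a: {q1, q2, q3}
read a: {q1, q2, q3}
Reachable ∩ accepting = {q2} — nonempty.

accepted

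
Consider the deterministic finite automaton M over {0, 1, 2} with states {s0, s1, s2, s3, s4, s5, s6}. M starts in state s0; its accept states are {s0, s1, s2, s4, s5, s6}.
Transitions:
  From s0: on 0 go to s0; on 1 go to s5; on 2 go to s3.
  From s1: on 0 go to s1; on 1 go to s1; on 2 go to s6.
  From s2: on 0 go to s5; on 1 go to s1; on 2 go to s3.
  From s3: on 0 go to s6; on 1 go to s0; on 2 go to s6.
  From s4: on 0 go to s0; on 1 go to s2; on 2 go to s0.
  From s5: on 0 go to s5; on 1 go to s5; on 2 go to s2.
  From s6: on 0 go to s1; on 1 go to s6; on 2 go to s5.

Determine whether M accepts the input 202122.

rejected

s0 --2--> s3
s3 --0--> s6
s6 --2--> s5
s5 --1--> s5
s5 --2--> s2
s2 --2--> s3
End in state s3, which is not an accepting state.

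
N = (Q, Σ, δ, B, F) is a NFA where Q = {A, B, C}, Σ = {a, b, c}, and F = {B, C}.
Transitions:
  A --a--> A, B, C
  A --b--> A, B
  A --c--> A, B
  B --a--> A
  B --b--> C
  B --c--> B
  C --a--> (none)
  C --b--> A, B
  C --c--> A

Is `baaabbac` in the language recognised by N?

rejected

Start: {B}
read b: {C}
read a: {}
The reachable set is empty and stays empty for the remaining 6 symbols.
Reachable ∩ accepting = {} — empty.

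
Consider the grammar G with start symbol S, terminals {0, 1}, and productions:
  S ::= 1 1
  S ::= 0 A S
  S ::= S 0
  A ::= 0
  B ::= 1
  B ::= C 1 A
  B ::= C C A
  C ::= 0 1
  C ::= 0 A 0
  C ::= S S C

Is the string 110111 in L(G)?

no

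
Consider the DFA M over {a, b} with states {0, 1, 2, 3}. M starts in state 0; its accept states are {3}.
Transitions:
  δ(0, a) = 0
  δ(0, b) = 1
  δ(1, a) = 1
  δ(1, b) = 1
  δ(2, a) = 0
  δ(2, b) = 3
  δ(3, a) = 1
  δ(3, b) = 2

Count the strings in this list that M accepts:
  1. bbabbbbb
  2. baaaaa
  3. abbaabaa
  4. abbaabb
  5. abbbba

0

bbabbbbb: rejected
baaaaa: rejected
abbaabaa: rejected
abbaabb: rejected
abbbba: rejected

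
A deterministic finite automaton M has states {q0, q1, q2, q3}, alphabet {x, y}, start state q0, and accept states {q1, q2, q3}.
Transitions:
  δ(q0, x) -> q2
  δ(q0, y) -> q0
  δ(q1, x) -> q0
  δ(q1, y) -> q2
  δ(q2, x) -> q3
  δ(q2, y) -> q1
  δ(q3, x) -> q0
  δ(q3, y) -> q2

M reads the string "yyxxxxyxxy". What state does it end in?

q0 --y--> q0
q0 --y--> q0
q0 --x--> q2
q2 --x--> q3
q3 --x--> q0
q0 --x--> q2
q2 --y--> q1
q1 --x--> q0
q0 --x--> q2
q2 --y--> q1

q1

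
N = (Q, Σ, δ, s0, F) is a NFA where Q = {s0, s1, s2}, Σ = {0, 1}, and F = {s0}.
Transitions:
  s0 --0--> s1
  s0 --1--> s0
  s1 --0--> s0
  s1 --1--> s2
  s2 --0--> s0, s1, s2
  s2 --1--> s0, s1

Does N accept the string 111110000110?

rejected

Start: {s0}
read 1: {s0}
read 1: {s0}
read 1: {s0}
read 1: {s0}
read 1: {s0}
read 0: {s1}
read 0: {s0}
read 0: {s1}
read 0: {s0}
read 1: {s0}
read 1: {s0}
read 0: {s1}
Reachable ∩ accepting = {} — empty.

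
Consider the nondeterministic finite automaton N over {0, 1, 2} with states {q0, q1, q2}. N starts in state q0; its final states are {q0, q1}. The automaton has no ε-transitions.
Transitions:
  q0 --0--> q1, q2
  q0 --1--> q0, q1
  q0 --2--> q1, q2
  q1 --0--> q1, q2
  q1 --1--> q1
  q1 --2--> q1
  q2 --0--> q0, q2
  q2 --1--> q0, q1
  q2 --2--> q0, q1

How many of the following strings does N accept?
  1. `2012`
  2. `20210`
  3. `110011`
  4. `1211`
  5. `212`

5

`2012`: accepted
`20210`: accepted
`110011`: accepted
`1211`: accepted
`212`: accepted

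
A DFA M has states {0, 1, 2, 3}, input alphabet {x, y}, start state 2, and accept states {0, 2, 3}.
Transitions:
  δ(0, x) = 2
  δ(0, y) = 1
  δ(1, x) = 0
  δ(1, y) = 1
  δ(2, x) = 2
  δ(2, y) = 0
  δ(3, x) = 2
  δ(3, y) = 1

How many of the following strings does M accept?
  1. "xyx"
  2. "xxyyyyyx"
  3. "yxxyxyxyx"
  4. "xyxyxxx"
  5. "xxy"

"xyx": accepted
"xxyyyyyx": accepted
"yxxyxyxyx": accepted
"xyxyxxx": accepted
"xxy": accepted

5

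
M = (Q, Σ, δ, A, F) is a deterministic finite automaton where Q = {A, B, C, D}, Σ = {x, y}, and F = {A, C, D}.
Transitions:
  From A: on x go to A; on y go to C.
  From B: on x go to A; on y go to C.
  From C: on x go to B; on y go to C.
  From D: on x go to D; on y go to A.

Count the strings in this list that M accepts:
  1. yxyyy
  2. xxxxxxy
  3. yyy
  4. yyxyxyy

yxyyy: accepted
xxxxxxy: accepted
yyy: accepted
yyxyxyy: accepted

4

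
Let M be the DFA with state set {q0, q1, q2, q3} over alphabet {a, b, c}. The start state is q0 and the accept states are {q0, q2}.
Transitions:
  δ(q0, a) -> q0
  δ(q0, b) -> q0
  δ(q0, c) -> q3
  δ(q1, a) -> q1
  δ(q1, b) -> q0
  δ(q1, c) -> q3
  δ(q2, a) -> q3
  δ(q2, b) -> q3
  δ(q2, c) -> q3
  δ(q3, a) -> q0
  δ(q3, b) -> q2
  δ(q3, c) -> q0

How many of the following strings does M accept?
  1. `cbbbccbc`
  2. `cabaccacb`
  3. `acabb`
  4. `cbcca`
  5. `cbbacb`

`cbbbccbc`: rejected
`cabaccacb`: accepted
`acabb`: accepted
`cbcca`: accepted
`cbbacb`: accepted

4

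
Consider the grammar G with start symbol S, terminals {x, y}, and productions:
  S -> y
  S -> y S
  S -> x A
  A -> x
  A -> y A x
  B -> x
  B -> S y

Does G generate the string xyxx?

S ⇒ xA ⇒ xyAx ⇒ xyxx

yes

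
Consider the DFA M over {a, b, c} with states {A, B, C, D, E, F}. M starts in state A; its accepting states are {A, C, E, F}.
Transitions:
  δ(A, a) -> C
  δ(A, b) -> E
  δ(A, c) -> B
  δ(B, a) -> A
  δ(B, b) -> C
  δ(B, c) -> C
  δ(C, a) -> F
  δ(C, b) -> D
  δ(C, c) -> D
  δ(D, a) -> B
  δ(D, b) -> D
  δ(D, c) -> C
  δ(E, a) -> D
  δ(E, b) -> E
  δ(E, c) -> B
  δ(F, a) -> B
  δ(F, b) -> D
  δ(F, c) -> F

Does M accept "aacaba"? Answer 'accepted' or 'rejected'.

accepted

A --a--> C
C --a--> F
F --c--> F
F --a--> B
B --b--> C
C --a--> F
End in state F, which is an accepting state.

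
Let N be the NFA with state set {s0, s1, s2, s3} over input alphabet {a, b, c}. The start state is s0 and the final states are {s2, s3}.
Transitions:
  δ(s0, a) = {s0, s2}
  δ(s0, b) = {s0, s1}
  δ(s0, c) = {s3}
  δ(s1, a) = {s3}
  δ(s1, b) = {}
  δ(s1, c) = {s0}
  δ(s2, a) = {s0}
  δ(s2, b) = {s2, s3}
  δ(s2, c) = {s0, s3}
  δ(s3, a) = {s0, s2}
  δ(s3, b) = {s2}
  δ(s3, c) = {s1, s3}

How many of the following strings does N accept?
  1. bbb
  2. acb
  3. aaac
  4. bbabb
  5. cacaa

4

bbb: rejected
acb: accepted
aaac: accepted
bbabb: accepted
cacaa: accepted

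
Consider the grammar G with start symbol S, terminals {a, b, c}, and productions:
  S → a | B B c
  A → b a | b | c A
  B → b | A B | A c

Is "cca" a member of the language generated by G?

no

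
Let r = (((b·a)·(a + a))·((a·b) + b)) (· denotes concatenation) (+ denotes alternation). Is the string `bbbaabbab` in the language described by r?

no

No split of bbbaabbab into u·v has ((b·a)·(a+a)) matching u and ((a·b)+b) matching v.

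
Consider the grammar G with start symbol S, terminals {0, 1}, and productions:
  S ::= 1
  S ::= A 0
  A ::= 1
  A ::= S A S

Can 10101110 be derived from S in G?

yes

S ⇒ A0 ⇒ SAS0 ⇒ A0AS0 ⇒ 10AS0 ⇒ 10SASS0 ⇒ 10A0ASS0 ⇒ 1010ASS0 ⇒ 10101SS0 ⇒ 101011S0 ⇒ 10101110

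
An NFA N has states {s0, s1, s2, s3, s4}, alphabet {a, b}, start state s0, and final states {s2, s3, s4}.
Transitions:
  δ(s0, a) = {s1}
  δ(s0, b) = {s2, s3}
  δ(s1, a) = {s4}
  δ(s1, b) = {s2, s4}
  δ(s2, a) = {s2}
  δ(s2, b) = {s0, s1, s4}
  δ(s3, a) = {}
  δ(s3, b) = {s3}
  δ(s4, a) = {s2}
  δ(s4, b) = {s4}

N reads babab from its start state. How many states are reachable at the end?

Start: {s0}
read b: {s2, s3}
read a: {s2}
read b: {s0, s1, s4}
read a: {s1, s2, s4}
read b: {s0, s1, s2, s4}
Final reachable set {s0, s1, s2, s4} has 4 states.

4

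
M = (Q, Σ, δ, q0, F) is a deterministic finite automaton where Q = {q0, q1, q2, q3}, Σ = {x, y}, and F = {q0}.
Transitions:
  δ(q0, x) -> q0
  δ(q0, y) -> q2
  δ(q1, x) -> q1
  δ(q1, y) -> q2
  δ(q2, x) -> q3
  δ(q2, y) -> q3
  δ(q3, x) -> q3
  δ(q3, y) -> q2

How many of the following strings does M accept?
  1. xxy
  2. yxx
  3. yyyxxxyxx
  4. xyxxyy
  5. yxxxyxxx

xxy: rejected
yxx: rejected
yyyxxxyxx: rejected
xyxxyy: rejected
yxxxyxxx: rejected

0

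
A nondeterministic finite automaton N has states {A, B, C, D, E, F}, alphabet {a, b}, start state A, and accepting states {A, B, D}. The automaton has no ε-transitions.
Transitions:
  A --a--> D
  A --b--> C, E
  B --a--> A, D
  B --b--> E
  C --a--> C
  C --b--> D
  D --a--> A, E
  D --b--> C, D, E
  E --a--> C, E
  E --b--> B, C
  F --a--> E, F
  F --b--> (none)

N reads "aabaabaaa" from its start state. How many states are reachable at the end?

4

Start: {A}
read a: {D}
read a: {A, E}
read b: {B, C, E}
read a: {A, C, D, E}
read a: {A, C, D, E}
read b: {B, C, D, E}
read a: {A, C, D, E}
read a: {A, C, D, E}
read a: {A, C, D, E}
Final reachable set {A, C, D, E} has 4 states.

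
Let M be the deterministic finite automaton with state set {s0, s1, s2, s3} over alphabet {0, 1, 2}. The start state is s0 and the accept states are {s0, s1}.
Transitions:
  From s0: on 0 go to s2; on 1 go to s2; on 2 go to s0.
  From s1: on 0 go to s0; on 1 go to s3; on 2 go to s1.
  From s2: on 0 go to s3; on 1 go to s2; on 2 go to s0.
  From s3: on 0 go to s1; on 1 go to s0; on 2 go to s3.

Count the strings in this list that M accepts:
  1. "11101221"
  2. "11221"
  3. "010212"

1

"11101221": rejected
"11221": rejected
"010212": accepted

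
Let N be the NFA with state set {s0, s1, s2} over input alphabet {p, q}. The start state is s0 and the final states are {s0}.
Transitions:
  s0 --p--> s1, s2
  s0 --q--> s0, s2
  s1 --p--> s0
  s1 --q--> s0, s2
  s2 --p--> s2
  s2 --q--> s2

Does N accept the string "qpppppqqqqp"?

rejected

Start: {s0}
read q: {s0, s2}
read p: {s1, s2}
read p: {s0, s2}
read p: {s1, s2}
read p: {s0, s2}
read p: {s1, s2}
read q: {s0, s2}
read q: {s0, s2}
read q: {s0, s2}
read q: {s0, s2}
read p: {s1, s2}
Reachable ∩ accepting = {} — empty.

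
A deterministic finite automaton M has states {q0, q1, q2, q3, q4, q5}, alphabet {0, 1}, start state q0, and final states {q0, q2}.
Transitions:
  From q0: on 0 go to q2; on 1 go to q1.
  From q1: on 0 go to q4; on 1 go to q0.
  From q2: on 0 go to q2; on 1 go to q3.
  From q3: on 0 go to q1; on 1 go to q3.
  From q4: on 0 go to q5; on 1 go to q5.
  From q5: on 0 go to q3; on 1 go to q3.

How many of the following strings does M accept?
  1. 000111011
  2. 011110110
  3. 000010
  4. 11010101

000111011: rejected
011110110: rejected
000010: rejected
11010101: rejected

0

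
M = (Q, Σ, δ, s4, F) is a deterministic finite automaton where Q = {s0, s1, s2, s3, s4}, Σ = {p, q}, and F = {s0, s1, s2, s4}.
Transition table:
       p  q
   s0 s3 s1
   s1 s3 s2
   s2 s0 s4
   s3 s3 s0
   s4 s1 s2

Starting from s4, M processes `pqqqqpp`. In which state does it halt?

s3

s4 --p--> s1
s1 --q--> s2
s2 --q--> s4
s4 --q--> s2
s2 --q--> s4
s4 --p--> s1
s1 --p--> s3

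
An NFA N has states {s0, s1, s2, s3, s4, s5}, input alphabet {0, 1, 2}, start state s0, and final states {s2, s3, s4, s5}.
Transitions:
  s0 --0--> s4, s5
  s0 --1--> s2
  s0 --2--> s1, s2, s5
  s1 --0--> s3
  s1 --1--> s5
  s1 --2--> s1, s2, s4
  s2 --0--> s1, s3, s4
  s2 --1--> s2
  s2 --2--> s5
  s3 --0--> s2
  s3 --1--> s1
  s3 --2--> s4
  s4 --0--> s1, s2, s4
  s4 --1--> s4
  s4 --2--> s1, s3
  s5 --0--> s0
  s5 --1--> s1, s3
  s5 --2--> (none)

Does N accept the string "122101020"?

rejected

Start: {s0}
read 1: {s2}
read 2: {s5}
read 2: {}
The reachable set is empty and stays empty for the remaining 6 symbols.
Reachable ∩ accepting = {} — empty.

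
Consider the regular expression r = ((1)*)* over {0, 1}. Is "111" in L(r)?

yes

Split into 3 pieces 1 · 1 · 1; each matches (1)*.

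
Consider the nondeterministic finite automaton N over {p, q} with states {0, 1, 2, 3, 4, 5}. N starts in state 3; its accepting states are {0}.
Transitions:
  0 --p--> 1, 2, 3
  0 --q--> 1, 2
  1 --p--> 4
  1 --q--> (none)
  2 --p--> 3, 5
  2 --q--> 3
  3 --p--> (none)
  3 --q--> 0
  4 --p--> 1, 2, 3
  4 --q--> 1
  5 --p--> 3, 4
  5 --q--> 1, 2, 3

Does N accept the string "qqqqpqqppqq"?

accepted

Start: {3}
read q: {0}
read q: {1, 2}
read q: {3}
read q: {0}
read p: {1, 2, 3}
read q: {0, 3}
read q: {0, 1, 2}
read p: {1, 2, 3, 4, 5}
read p: {1, 2, 3, 4, 5}
read q: {0, 1, 2, 3}
read q: {0, 1, 2, 3}
Reachable ∩ accepting = {0} — nonempty.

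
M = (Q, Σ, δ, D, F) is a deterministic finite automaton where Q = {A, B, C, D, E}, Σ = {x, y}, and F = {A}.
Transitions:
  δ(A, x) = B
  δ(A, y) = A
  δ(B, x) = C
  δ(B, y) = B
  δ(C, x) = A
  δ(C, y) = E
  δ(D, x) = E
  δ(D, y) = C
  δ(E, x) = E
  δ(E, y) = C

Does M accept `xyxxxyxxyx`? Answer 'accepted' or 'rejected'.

D --x--> E
E --y--> C
C --x--> A
A --x--> B
B --x--> C
C --y--> E
E --x--> E
E --x--> E
E --y--> C
C --x--> A
End in state A, which is an accepting state.

accepted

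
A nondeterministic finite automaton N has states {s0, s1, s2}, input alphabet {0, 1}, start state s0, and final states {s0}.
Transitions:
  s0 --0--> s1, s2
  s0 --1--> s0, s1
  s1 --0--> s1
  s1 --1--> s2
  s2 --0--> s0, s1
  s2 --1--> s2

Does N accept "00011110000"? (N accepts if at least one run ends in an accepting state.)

Start: {s0}
read 0: {s1, s2}
read 0: {s0, s1}
read 0: {s1, s2}
read 1: {s2}
read 1: {s2}
read 1: {s2}
read 1: {s2}
read 0: {s0, s1}
read 0: {s1, s2}
read 0: {s0, s1}
read 0: {s1, s2}
Reachable ∩ accepting = {} — empty.

rejected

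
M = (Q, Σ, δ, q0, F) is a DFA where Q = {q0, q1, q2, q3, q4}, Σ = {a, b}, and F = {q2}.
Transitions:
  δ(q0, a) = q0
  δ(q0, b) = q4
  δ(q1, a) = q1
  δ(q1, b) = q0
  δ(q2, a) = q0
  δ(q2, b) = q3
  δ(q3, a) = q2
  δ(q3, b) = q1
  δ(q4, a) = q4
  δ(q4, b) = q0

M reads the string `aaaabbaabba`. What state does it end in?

q0

q0 --a--> q0
q0 --a--> q0
q0 --a--> q0
q0 --a--> q0
q0 --b--> q4
q4 --b--> q0
q0 --a--> q0
q0 --a--> q0
q0 --b--> q4
q4 --b--> q0
q0 --a--> q0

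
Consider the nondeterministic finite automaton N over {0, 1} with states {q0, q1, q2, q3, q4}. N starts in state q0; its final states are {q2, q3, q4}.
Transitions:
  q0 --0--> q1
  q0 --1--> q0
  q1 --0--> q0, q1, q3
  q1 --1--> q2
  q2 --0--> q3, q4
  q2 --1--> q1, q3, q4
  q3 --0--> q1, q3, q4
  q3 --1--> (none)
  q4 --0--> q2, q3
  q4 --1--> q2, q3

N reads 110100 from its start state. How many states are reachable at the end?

4

Start: {q0}
read 1: {q0}
read 1: {q0}
read 0: {q1}
read 1: {q2}
read 0: {q3, q4}
read 0: {q1, q2, q3, q4}
Final reachable set {q1, q2, q3, q4} has 4 states.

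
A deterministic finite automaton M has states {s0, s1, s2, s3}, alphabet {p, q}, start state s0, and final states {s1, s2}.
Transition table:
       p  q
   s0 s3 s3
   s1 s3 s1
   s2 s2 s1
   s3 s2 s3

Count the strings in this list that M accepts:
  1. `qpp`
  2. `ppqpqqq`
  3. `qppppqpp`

`qpp`: accepted
`ppqpqqq`: rejected
`qppppqpp`: accepted

2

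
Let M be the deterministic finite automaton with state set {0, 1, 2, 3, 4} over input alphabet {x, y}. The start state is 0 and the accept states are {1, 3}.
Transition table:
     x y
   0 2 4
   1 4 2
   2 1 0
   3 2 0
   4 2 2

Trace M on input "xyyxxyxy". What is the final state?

2

0 --x--> 2
2 --y--> 0
0 --y--> 4
4 --x--> 2
2 --x--> 1
1 --y--> 2
2 --x--> 1
1 --y--> 2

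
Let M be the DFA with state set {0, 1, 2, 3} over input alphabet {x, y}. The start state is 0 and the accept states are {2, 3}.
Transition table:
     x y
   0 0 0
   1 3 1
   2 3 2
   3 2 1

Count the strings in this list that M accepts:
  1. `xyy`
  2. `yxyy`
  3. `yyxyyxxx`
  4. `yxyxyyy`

`xyy`: rejected
`yxyy`: rejected
`yyxyyxxx`: rejected
`yxyxyyy`: rejected

0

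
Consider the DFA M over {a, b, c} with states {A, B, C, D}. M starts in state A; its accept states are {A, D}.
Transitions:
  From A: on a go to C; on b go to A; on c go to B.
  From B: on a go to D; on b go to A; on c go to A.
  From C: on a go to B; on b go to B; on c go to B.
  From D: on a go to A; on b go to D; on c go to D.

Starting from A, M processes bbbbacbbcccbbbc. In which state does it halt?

A --b--> A
A --b--> A
A --b--> A
A --b--> A
A --a--> C
C --c--> B
B --b--> A
A --b--> A
A --c--> B
B --c--> A
A --c--> B
B --b--> A
A --b--> A
A --b--> A
A --c--> B

B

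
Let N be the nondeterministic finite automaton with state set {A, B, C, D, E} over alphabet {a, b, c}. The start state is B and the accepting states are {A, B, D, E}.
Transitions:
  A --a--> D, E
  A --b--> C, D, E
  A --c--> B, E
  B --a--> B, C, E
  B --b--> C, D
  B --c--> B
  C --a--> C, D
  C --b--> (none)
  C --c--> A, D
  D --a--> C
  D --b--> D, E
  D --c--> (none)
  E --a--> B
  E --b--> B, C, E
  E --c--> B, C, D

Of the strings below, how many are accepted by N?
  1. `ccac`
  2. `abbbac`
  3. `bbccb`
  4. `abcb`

4

`ccac`: accepted
`abbbac`: accepted
`bbccb`: accepted
`abcb`: accepted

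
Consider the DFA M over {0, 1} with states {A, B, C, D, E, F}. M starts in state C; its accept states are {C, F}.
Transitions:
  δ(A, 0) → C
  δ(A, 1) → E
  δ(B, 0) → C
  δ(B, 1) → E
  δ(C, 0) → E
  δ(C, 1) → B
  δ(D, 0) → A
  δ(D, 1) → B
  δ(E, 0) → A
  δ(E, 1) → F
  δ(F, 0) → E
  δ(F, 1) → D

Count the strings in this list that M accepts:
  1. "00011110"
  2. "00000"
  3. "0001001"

1

"00011110": rejected
"00000": rejected
"0001001": accepted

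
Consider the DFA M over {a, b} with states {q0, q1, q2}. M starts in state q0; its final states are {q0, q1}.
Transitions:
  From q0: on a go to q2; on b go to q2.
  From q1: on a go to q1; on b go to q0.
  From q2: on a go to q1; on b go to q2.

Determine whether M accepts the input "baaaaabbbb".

q0 --b--> q2
q2 --a--> q1
q1 --a--> q1
q1 --a--> q1
q1 --a--> q1
q1 --a--> q1
q1 --b--> q0
q0 --b--> q2
q2 --b--> q2
q2 --b--> q2
End in state q2, which is not an accepting state.

rejected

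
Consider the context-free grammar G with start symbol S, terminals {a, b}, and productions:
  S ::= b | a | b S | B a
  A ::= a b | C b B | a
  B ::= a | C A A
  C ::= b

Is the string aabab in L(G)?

no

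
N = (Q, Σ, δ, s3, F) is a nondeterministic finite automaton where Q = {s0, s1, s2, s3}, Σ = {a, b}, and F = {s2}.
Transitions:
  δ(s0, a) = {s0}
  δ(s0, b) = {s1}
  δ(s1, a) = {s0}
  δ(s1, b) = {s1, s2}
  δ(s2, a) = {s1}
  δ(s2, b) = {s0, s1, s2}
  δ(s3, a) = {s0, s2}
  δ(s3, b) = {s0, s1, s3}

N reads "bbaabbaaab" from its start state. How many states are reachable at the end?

Start: {s3}
read b: {s0, s1, s3}
read b: {s0, s1, s2, s3}
read a: {s0, s1, s2}
read a: {s0, s1}
read b: {s1, s2}
read b: {s0, s1, s2}
read a: {s0, s1}
read a: {s0}
read a: {s0}
read b: {s1}
Final reachable set {s1} has 1 state.

1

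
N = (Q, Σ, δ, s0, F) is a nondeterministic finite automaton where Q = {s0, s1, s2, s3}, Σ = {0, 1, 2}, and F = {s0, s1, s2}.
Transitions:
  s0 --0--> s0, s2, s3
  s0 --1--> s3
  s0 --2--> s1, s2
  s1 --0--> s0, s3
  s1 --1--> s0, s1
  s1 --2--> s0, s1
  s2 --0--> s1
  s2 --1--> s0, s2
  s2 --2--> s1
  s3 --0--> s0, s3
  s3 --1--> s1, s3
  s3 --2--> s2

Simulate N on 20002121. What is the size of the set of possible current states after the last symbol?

4

Start: {s0}
read 2: {s1, s2}
read 0: {s0, s1, s3}
read 0: {s0, s2, s3}
read 0: {s0, s1, s2, s3}
read 2: {s0, s1, s2}
read 1: {s0, s1, s2, s3}
read 2: {s0, s1, s2}
read 1: {s0, s1, s2, s3}
Final reachable set {s0, s1, s2, s3} has 4 states.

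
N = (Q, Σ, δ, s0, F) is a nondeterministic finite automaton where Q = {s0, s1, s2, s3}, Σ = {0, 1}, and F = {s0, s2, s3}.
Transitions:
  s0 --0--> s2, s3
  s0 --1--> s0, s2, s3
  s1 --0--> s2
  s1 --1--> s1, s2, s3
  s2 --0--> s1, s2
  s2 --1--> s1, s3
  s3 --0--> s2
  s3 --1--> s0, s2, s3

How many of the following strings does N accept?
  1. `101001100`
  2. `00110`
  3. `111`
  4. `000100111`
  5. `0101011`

`101001100`: accepted
`00110`: accepted
`111`: accepted
`000100111`: accepted
`0101011`: accepted

5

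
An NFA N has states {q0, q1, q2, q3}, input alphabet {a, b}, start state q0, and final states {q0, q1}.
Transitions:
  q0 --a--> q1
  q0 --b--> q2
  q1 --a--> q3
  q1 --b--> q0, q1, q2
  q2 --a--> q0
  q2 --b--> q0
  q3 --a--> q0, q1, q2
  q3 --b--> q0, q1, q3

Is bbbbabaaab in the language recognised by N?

Start: {q0}
read b: {q2}
read b: {q0}
read b: {q2}
read b: {q0}
read a: {q1}
read b: {q0, q1, q2}
read a: {q0, q1, q3}
read a: {q0, q1, q2, q3}
read a: {q0, q1, q2, q3}
read b: {q0, q1, q2, q3}
Reachable ∩ accepting = {q0, q1} — nonempty.

accepted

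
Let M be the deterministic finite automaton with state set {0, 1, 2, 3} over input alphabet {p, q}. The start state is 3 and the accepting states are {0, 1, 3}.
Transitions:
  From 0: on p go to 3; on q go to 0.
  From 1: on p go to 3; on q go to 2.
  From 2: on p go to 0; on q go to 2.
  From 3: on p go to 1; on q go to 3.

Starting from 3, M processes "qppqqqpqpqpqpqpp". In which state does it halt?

3 --q--> 3
3 --p--> 1
1 --p--> 3
3 --q--> 3
3 --q--> 3
3 --q--> 3
3 --p--> 1
1 --q--> 2
2 --p--> 0
0 --q--> 0
0 --p--> 3
3 --q--> 3
3 --p--> 1
1 --q--> 2
2 --p--> 0
0 --p--> 3

3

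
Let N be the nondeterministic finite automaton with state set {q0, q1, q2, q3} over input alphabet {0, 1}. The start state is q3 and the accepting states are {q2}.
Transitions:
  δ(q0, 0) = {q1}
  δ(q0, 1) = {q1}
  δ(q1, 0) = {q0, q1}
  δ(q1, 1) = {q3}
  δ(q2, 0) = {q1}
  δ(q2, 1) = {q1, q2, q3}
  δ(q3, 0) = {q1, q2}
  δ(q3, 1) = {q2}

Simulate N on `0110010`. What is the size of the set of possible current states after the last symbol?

3

Start: {q3}
read 0: {q1, q2}
read 1: {q1, q2, q3}
read 1: {q1, q2, q3}
read 0: {q0, q1, q2}
read 0: {q0, q1}
read 1: {q1, q3}
read 0: {q0, q1, q2}
Final reachable set {q0, q1, q2} has 3 states.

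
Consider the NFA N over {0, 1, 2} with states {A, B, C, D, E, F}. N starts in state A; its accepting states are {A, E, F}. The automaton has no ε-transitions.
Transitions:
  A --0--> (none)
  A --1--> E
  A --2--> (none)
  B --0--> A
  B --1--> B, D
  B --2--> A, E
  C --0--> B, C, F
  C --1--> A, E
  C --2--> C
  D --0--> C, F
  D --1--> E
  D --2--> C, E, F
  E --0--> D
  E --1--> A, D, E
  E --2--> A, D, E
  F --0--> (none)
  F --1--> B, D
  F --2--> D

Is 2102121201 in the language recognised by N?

rejected

Start: {A}
read 2: {}
The reachable set is empty and stays empty for the remaining 9 symbols.
Reachable ∩ accepting = {} — empty.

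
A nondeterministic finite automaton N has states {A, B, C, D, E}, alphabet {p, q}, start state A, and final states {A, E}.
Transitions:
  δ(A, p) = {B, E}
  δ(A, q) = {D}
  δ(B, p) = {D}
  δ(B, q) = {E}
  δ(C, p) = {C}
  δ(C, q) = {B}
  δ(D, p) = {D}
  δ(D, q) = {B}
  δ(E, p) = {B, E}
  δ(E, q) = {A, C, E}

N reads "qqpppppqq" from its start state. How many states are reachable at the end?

1

Start: {A}
read q: {D}
read q: {B}
read p: {D}
read p: {D}
read p: {D}
read p: {D}
read p: {D}
read q: {B}
read q: {E}
Final reachable set {E} has 1 state.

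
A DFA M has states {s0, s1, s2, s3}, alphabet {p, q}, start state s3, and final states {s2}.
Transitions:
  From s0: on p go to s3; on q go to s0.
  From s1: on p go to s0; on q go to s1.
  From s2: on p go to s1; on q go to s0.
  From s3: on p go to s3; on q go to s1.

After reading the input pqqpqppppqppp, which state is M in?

s3 --p--> s3
s3 --q--> s1
s1 --q--> s1
s1 --p--> s0
s0 --q--> s0
s0 --p--> s3
s3 --p--> s3
s3 --p--> s3
s3 --p--> s3
s3 --q--> s1
s1 --p--> s0
s0 --p--> s3
s3 --p--> s3

s3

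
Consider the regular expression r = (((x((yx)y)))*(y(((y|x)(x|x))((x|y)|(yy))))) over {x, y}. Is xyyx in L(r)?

no

No split of xyyx into u·v has ((x((yx)y)))* matching u and (y(((y|x)(x|x))((x|y)|(yy)))) matching v.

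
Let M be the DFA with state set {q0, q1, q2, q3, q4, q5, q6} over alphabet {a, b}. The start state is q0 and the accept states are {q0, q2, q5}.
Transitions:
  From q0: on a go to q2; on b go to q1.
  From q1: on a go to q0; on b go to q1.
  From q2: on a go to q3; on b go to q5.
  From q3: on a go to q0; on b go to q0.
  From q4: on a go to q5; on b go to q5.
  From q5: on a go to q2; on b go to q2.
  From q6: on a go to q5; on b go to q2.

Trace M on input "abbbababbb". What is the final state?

q0 --a--> q2
q2 --b--> q5
q5 --b--> q2
q2 --b--> q5
q5 --a--> q2
q2 --b--> q5
q5 --a--> q2
q2 --b--> q5
q5 --b--> q2
q2 --b--> q5

q5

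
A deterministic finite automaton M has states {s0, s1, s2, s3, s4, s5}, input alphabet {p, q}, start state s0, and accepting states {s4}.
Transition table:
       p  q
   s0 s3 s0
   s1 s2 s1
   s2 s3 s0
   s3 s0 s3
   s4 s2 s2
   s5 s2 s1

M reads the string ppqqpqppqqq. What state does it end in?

s3

s0 --p--> s3
s3 --p--> s0
s0 --q--> s0
s0 --q--> s0
s0 --p--> s3
s3 --q--> s3
s3 --p--> s0
s0 --p--> s3
s3 --q--> s3
s3 --q--> s3
s3 --q--> s3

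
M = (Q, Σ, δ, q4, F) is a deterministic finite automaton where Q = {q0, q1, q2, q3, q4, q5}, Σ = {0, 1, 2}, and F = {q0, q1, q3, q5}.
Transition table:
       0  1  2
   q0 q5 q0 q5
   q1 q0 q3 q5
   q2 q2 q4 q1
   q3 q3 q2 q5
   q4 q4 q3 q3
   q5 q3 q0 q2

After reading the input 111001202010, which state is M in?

q2

q4 --1--> q3
q3 --1--> q2
q2 --1--> q4
q4 --0--> q4
q4 --0--> q4
q4 --1--> q3
q3 --2--> q5
q5 --0--> q3
q3 --2--> q5
q5 --0--> q3
q3 --1--> q2
q2 --0--> q2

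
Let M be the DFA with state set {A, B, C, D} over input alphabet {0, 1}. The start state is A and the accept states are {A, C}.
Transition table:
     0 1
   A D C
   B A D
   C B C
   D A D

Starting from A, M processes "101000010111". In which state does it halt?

C

A --1--> C
C --0--> B
B --1--> D
D --0--> A
A --0--> D
D --0--> A
A --0--> D
D --1--> D
D --0--> A
A --1--> C
C --1--> C
C --1--> C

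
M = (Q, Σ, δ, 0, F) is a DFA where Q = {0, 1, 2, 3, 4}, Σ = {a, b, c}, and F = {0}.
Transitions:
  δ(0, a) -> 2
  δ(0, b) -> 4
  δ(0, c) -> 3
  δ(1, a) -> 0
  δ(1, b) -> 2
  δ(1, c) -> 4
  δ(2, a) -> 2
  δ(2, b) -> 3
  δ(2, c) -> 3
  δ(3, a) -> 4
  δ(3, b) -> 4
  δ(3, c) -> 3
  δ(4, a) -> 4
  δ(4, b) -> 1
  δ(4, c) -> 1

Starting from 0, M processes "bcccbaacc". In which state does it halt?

3

0 --b--> 4
4 --c--> 1
1 --c--> 4
4 --c--> 1
1 --b--> 2
2 --a--> 2
2 --a--> 2
2 --c--> 3
3 --c--> 3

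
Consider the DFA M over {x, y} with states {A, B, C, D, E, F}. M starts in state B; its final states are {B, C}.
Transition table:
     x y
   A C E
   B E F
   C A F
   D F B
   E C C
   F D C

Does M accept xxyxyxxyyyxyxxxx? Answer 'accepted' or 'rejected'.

B --x--> E
E --x--> C
C --y--> F
F --x--> D
D --y--> B
B --x--> E
E --x--> C
C --y--> F
F --y--> C
C --y--> F
F --x--> D
D --y--> B
B --x--> E
E --x--> C
C --x--> A
A --x--> C
End in state C, which is an accepting state.

accepted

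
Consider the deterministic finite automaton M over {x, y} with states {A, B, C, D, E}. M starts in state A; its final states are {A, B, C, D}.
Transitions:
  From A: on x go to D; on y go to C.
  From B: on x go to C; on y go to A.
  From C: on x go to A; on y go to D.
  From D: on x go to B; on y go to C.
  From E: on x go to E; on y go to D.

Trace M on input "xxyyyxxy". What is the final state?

D

A --x--> D
D --x--> B
B --y--> A
A --y--> C
C --y--> D
D --x--> B
B --x--> C
C --y--> D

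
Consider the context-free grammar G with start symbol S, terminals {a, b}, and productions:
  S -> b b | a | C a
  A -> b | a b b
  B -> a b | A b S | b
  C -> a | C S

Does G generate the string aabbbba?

S ⇒ Ca ⇒ CSa ⇒ CSSa ⇒ CSSSa ⇒ aSSSa ⇒ aaSSa ⇒ aabbSa ⇒ aabbbba

yes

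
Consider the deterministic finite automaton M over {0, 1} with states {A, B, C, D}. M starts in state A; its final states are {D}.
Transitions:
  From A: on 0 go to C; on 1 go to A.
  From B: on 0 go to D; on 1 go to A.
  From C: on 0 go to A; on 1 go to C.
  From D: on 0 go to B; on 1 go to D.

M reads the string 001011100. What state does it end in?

A --0--> C
C --0--> A
A --1--> A
A --0--> C
C --1--> C
C --1--> C
C --1--> C
C --0--> A
A --0--> C

C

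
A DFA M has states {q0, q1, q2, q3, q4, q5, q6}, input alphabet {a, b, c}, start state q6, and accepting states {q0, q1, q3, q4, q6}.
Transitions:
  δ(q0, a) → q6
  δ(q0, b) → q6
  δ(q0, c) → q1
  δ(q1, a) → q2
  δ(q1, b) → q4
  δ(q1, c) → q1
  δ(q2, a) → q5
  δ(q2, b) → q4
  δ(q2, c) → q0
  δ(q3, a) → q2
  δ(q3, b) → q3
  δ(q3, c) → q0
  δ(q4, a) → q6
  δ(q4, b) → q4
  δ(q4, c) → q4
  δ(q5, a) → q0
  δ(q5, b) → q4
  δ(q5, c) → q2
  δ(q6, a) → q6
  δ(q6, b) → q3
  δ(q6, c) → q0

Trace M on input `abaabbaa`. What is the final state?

q6 --a--> q6
q6 --b--> q3
q3 --a--> q2
q2 --a--> q5
q5 --b--> q4
q4 --b--> q4
q4 --a--> q6
q6 --a--> q6

q6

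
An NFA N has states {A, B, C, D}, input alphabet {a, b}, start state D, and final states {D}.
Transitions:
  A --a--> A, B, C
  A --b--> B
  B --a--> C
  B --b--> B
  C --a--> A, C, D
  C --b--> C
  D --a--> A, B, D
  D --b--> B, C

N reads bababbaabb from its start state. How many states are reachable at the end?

Start: {D}
read b: {B, C}
read a: {A, C, D}
read b: {B, C}
read a: {A, C, D}
read b: {B, C}
read b: {B, C}
read a: {A, C, D}
read a: {A, B, C, D}
read b: {B, C}
read b: {B, C}
Final reachable set {B, C} has 2 states.

2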